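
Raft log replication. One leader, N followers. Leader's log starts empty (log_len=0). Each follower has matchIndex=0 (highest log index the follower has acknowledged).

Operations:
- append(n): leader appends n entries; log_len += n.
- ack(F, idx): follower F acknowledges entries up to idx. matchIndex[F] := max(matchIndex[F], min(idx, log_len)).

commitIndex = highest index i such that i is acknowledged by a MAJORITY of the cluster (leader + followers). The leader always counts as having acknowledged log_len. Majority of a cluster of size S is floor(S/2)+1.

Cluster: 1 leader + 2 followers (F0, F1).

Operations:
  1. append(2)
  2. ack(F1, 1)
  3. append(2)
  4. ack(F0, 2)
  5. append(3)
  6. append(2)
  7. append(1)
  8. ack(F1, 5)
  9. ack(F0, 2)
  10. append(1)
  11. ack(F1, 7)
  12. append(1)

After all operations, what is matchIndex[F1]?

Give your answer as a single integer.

Op 1: append 2 -> log_len=2
Op 2: F1 acks idx 1 -> match: F0=0 F1=1; commitIndex=1
Op 3: append 2 -> log_len=4
Op 4: F0 acks idx 2 -> match: F0=2 F1=1; commitIndex=2
Op 5: append 3 -> log_len=7
Op 6: append 2 -> log_len=9
Op 7: append 1 -> log_len=10
Op 8: F1 acks idx 5 -> match: F0=2 F1=5; commitIndex=5
Op 9: F0 acks idx 2 -> match: F0=2 F1=5; commitIndex=5
Op 10: append 1 -> log_len=11
Op 11: F1 acks idx 7 -> match: F0=2 F1=7; commitIndex=7
Op 12: append 1 -> log_len=12

Answer: 7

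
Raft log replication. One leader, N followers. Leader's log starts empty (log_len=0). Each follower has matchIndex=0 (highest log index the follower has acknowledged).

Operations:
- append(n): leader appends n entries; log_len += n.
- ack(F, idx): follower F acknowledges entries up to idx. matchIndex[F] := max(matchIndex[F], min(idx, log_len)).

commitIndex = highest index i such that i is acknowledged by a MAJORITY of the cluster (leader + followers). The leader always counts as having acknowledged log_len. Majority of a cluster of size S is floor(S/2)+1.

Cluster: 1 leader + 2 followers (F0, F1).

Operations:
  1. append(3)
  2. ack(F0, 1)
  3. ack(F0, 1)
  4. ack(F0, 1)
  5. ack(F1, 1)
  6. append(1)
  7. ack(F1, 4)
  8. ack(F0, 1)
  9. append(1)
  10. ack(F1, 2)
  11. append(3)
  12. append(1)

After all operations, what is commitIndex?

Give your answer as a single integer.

Op 1: append 3 -> log_len=3
Op 2: F0 acks idx 1 -> match: F0=1 F1=0; commitIndex=1
Op 3: F0 acks idx 1 -> match: F0=1 F1=0; commitIndex=1
Op 4: F0 acks idx 1 -> match: F0=1 F1=0; commitIndex=1
Op 5: F1 acks idx 1 -> match: F0=1 F1=1; commitIndex=1
Op 6: append 1 -> log_len=4
Op 7: F1 acks idx 4 -> match: F0=1 F1=4; commitIndex=4
Op 8: F0 acks idx 1 -> match: F0=1 F1=4; commitIndex=4
Op 9: append 1 -> log_len=5
Op 10: F1 acks idx 2 -> match: F0=1 F1=4; commitIndex=4
Op 11: append 3 -> log_len=8
Op 12: append 1 -> log_len=9

Answer: 4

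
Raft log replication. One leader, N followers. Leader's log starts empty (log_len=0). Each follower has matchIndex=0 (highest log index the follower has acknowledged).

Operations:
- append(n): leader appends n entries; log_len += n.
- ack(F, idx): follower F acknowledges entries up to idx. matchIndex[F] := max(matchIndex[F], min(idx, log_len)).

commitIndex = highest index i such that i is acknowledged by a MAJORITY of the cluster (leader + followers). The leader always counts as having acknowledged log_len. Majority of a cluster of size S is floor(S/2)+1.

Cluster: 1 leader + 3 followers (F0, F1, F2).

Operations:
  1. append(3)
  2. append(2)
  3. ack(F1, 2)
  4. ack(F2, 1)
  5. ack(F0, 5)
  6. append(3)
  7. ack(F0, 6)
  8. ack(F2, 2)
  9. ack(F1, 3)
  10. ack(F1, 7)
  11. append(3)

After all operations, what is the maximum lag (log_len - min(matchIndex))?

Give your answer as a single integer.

Op 1: append 3 -> log_len=3
Op 2: append 2 -> log_len=5
Op 3: F1 acks idx 2 -> match: F0=0 F1=2 F2=0; commitIndex=0
Op 4: F2 acks idx 1 -> match: F0=0 F1=2 F2=1; commitIndex=1
Op 5: F0 acks idx 5 -> match: F0=5 F1=2 F2=1; commitIndex=2
Op 6: append 3 -> log_len=8
Op 7: F0 acks idx 6 -> match: F0=6 F1=2 F2=1; commitIndex=2
Op 8: F2 acks idx 2 -> match: F0=6 F1=2 F2=2; commitIndex=2
Op 9: F1 acks idx 3 -> match: F0=6 F1=3 F2=2; commitIndex=3
Op 10: F1 acks idx 7 -> match: F0=6 F1=7 F2=2; commitIndex=6
Op 11: append 3 -> log_len=11

Answer: 9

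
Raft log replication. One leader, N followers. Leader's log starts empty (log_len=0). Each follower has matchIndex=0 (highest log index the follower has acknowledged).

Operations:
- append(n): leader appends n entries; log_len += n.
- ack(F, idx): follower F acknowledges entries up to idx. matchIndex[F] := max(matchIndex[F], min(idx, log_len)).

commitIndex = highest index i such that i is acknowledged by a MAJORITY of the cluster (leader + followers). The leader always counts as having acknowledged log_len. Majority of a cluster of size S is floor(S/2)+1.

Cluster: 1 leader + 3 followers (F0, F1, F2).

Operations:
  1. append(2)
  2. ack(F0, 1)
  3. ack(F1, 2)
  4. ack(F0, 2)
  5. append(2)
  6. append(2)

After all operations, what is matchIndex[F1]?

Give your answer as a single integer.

Op 1: append 2 -> log_len=2
Op 2: F0 acks idx 1 -> match: F0=1 F1=0 F2=0; commitIndex=0
Op 3: F1 acks idx 2 -> match: F0=1 F1=2 F2=0; commitIndex=1
Op 4: F0 acks idx 2 -> match: F0=2 F1=2 F2=0; commitIndex=2
Op 5: append 2 -> log_len=4
Op 6: append 2 -> log_len=6

Answer: 2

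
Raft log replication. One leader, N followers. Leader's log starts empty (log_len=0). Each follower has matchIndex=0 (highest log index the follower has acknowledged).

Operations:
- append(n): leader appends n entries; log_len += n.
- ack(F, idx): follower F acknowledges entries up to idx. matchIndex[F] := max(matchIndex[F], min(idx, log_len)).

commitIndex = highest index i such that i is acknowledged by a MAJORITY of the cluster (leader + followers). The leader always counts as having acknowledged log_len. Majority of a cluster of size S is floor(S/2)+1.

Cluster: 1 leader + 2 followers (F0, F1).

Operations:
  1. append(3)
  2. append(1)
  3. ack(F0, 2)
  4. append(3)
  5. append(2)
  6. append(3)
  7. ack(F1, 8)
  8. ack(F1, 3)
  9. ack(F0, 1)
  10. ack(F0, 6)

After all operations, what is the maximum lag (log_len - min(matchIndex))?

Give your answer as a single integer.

Answer: 6

Derivation:
Op 1: append 3 -> log_len=3
Op 2: append 1 -> log_len=4
Op 3: F0 acks idx 2 -> match: F0=2 F1=0; commitIndex=2
Op 4: append 3 -> log_len=7
Op 5: append 2 -> log_len=9
Op 6: append 3 -> log_len=12
Op 7: F1 acks idx 8 -> match: F0=2 F1=8; commitIndex=8
Op 8: F1 acks idx 3 -> match: F0=2 F1=8; commitIndex=8
Op 9: F0 acks idx 1 -> match: F0=2 F1=8; commitIndex=8
Op 10: F0 acks idx 6 -> match: F0=6 F1=8; commitIndex=8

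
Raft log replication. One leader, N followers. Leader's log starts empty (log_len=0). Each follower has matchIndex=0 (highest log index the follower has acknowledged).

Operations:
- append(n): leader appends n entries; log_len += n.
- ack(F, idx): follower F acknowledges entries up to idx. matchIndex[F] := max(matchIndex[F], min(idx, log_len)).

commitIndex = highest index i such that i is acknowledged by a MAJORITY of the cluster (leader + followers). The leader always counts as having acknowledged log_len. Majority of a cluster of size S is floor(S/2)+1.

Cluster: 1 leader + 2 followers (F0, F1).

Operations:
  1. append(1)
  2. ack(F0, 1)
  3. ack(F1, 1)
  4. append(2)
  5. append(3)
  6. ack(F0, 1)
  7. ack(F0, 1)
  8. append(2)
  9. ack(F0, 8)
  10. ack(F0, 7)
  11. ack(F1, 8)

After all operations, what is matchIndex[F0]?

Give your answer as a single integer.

Op 1: append 1 -> log_len=1
Op 2: F0 acks idx 1 -> match: F0=1 F1=0; commitIndex=1
Op 3: F1 acks idx 1 -> match: F0=1 F1=1; commitIndex=1
Op 4: append 2 -> log_len=3
Op 5: append 3 -> log_len=6
Op 6: F0 acks idx 1 -> match: F0=1 F1=1; commitIndex=1
Op 7: F0 acks idx 1 -> match: F0=1 F1=1; commitIndex=1
Op 8: append 2 -> log_len=8
Op 9: F0 acks idx 8 -> match: F0=8 F1=1; commitIndex=8
Op 10: F0 acks idx 7 -> match: F0=8 F1=1; commitIndex=8
Op 11: F1 acks idx 8 -> match: F0=8 F1=8; commitIndex=8

Answer: 8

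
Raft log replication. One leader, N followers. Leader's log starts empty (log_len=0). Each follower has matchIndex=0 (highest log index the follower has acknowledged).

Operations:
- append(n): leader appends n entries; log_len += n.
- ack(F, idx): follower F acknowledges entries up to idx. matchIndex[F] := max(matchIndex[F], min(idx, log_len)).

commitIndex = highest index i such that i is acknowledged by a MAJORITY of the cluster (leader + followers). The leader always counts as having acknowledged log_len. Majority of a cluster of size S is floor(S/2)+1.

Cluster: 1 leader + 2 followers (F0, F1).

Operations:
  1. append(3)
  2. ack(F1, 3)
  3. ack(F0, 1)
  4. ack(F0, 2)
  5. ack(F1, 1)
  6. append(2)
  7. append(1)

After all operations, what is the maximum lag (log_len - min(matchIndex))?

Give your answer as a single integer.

Answer: 4

Derivation:
Op 1: append 3 -> log_len=3
Op 2: F1 acks idx 3 -> match: F0=0 F1=3; commitIndex=3
Op 3: F0 acks idx 1 -> match: F0=1 F1=3; commitIndex=3
Op 4: F0 acks idx 2 -> match: F0=2 F1=3; commitIndex=3
Op 5: F1 acks idx 1 -> match: F0=2 F1=3; commitIndex=3
Op 6: append 2 -> log_len=5
Op 7: append 1 -> log_len=6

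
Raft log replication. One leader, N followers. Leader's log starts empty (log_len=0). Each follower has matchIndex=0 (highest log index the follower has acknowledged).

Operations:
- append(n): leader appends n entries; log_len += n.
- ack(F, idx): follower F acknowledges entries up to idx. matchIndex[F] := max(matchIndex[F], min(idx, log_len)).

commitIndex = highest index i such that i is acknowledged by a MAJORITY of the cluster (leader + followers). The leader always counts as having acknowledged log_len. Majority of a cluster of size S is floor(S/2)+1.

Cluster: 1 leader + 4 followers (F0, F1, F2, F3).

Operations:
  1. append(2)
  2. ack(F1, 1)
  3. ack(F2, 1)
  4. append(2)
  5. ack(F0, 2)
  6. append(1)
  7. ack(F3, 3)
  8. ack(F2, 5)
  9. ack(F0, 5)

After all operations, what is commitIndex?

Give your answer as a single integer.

Answer: 5

Derivation:
Op 1: append 2 -> log_len=2
Op 2: F1 acks idx 1 -> match: F0=0 F1=1 F2=0 F3=0; commitIndex=0
Op 3: F2 acks idx 1 -> match: F0=0 F1=1 F2=1 F3=0; commitIndex=1
Op 4: append 2 -> log_len=4
Op 5: F0 acks idx 2 -> match: F0=2 F1=1 F2=1 F3=0; commitIndex=1
Op 6: append 1 -> log_len=5
Op 7: F3 acks idx 3 -> match: F0=2 F1=1 F2=1 F3=3; commitIndex=2
Op 8: F2 acks idx 5 -> match: F0=2 F1=1 F2=5 F3=3; commitIndex=3
Op 9: F0 acks idx 5 -> match: F0=5 F1=1 F2=5 F3=3; commitIndex=5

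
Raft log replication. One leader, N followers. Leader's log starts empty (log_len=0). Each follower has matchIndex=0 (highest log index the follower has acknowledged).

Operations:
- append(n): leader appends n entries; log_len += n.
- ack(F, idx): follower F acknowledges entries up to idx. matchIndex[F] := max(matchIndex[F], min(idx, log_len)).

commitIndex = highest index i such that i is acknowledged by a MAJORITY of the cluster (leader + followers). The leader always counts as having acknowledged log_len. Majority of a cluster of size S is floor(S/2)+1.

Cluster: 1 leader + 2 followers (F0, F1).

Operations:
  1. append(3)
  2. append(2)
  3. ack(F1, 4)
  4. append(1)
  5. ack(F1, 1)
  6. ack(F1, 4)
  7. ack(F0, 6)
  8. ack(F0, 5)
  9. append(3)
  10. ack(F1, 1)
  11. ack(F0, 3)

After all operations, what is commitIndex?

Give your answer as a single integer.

Answer: 6

Derivation:
Op 1: append 3 -> log_len=3
Op 2: append 2 -> log_len=5
Op 3: F1 acks idx 4 -> match: F0=0 F1=4; commitIndex=4
Op 4: append 1 -> log_len=6
Op 5: F1 acks idx 1 -> match: F0=0 F1=4; commitIndex=4
Op 6: F1 acks idx 4 -> match: F0=0 F1=4; commitIndex=4
Op 7: F0 acks idx 6 -> match: F0=6 F1=4; commitIndex=6
Op 8: F0 acks idx 5 -> match: F0=6 F1=4; commitIndex=6
Op 9: append 3 -> log_len=9
Op 10: F1 acks idx 1 -> match: F0=6 F1=4; commitIndex=6
Op 11: F0 acks idx 3 -> match: F0=6 F1=4; commitIndex=6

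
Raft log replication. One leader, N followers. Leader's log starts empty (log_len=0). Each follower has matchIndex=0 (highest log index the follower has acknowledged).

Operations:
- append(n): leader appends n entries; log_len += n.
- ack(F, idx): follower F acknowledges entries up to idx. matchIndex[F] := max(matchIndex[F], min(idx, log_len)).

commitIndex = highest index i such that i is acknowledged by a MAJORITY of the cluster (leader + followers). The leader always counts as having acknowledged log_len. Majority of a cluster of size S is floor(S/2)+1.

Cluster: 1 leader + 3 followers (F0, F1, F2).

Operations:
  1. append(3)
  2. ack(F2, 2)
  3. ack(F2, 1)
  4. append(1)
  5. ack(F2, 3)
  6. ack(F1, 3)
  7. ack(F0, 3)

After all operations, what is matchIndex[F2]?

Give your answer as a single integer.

Op 1: append 3 -> log_len=3
Op 2: F2 acks idx 2 -> match: F0=0 F1=0 F2=2; commitIndex=0
Op 3: F2 acks idx 1 -> match: F0=0 F1=0 F2=2; commitIndex=0
Op 4: append 1 -> log_len=4
Op 5: F2 acks idx 3 -> match: F0=0 F1=0 F2=3; commitIndex=0
Op 6: F1 acks idx 3 -> match: F0=0 F1=3 F2=3; commitIndex=3
Op 7: F0 acks idx 3 -> match: F0=3 F1=3 F2=3; commitIndex=3

Answer: 3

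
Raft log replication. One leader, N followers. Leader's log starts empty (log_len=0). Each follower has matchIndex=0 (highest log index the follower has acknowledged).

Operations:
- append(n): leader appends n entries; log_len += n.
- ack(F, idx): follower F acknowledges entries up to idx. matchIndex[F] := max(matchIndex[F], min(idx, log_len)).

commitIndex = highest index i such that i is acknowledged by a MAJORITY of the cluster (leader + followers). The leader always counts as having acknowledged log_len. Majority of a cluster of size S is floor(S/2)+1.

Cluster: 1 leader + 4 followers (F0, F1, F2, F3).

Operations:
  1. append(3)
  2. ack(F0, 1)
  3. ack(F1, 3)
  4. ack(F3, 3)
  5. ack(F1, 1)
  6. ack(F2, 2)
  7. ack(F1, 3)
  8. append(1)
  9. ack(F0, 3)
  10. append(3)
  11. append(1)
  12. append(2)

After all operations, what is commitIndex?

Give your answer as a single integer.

Answer: 3

Derivation:
Op 1: append 3 -> log_len=3
Op 2: F0 acks idx 1 -> match: F0=1 F1=0 F2=0 F3=0; commitIndex=0
Op 3: F1 acks idx 3 -> match: F0=1 F1=3 F2=0 F3=0; commitIndex=1
Op 4: F3 acks idx 3 -> match: F0=1 F1=3 F2=0 F3=3; commitIndex=3
Op 5: F1 acks idx 1 -> match: F0=1 F1=3 F2=0 F3=3; commitIndex=3
Op 6: F2 acks idx 2 -> match: F0=1 F1=3 F2=2 F3=3; commitIndex=3
Op 7: F1 acks idx 3 -> match: F0=1 F1=3 F2=2 F3=3; commitIndex=3
Op 8: append 1 -> log_len=4
Op 9: F0 acks idx 3 -> match: F0=3 F1=3 F2=2 F3=3; commitIndex=3
Op 10: append 3 -> log_len=7
Op 11: append 1 -> log_len=8
Op 12: append 2 -> log_len=10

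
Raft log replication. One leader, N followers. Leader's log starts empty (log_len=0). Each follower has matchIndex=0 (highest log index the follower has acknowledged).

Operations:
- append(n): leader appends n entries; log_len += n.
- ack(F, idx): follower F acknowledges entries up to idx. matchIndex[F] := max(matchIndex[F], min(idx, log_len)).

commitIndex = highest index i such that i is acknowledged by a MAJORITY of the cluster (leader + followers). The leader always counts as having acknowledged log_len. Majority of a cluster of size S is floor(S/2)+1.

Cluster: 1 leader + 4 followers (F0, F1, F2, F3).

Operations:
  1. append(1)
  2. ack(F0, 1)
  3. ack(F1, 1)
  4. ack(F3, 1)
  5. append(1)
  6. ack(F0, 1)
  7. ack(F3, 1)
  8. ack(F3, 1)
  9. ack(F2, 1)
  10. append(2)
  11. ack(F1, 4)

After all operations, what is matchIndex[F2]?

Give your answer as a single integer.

Op 1: append 1 -> log_len=1
Op 2: F0 acks idx 1 -> match: F0=1 F1=0 F2=0 F3=0; commitIndex=0
Op 3: F1 acks idx 1 -> match: F0=1 F1=1 F2=0 F3=0; commitIndex=1
Op 4: F3 acks idx 1 -> match: F0=1 F1=1 F2=0 F3=1; commitIndex=1
Op 5: append 1 -> log_len=2
Op 6: F0 acks idx 1 -> match: F0=1 F1=1 F2=0 F3=1; commitIndex=1
Op 7: F3 acks idx 1 -> match: F0=1 F1=1 F2=0 F3=1; commitIndex=1
Op 8: F3 acks idx 1 -> match: F0=1 F1=1 F2=0 F3=1; commitIndex=1
Op 9: F2 acks idx 1 -> match: F0=1 F1=1 F2=1 F3=1; commitIndex=1
Op 10: append 2 -> log_len=4
Op 11: F1 acks idx 4 -> match: F0=1 F1=4 F2=1 F3=1; commitIndex=1

Answer: 1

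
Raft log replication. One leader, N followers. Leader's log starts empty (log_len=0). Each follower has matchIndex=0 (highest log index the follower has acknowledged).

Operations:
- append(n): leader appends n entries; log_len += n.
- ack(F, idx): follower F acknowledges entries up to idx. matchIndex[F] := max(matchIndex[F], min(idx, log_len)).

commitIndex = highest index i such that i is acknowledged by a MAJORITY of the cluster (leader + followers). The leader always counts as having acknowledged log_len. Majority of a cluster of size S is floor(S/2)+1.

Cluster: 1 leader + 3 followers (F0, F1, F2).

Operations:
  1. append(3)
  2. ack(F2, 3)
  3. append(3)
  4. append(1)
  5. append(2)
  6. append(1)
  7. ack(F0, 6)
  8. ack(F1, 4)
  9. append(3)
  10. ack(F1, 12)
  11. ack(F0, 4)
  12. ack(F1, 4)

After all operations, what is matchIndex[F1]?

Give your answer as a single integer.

Answer: 12

Derivation:
Op 1: append 3 -> log_len=3
Op 2: F2 acks idx 3 -> match: F0=0 F1=0 F2=3; commitIndex=0
Op 3: append 3 -> log_len=6
Op 4: append 1 -> log_len=7
Op 5: append 2 -> log_len=9
Op 6: append 1 -> log_len=10
Op 7: F0 acks idx 6 -> match: F0=6 F1=0 F2=3; commitIndex=3
Op 8: F1 acks idx 4 -> match: F0=6 F1=4 F2=3; commitIndex=4
Op 9: append 3 -> log_len=13
Op 10: F1 acks idx 12 -> match: F0=6 F1=12 F2=3; commitIndex=6
Op 11: F0 acks idx 4 -> match: F0=6 F1=12 F2=3; commitIndex=6
Op 12: F1 acks idx 4 -> match: F0=6 F1=12 F2=3; commitIndex=6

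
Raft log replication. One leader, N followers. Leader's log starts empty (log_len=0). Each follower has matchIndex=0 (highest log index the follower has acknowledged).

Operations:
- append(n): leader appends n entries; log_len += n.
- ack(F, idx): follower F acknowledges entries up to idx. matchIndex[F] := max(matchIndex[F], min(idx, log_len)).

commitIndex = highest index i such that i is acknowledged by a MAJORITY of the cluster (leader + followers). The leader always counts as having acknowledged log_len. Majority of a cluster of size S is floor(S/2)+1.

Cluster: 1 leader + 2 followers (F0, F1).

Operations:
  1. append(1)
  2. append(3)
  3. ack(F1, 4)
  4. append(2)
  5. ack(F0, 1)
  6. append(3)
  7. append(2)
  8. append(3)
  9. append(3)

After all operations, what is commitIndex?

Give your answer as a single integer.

Op 1: append 1 -> log_len=1
Op 2: append 3 -> log_len=4
Op 3: F1 acks idx 4 -> match: F0=0 F1=4; commitIndex=4
Op 4: append 2 -> log_len=6
Op 5: F0 acks idx 1 -> match: F0=1 F1=4; commitIndex=4
Op 6: append 3 -> log_len=9
Op 7: append 2 -> log_len=11
Op 8: append 3 -> log_len=14
Op 9: append 3 -> log_len=17

Answer: 4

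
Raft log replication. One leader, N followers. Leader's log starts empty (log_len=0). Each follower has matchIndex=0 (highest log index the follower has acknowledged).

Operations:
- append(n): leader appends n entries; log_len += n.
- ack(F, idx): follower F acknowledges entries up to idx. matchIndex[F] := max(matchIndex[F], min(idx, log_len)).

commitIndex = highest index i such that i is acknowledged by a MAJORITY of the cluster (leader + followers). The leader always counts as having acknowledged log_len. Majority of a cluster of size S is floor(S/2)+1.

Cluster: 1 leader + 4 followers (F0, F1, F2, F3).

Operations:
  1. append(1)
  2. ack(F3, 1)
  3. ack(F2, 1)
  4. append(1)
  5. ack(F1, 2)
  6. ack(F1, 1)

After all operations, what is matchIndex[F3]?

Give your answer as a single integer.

Op 1: append 1 -> log_len=1
Op 2: F3 acks idx 1 -> match: F0=0 F1=0 F2=0 F3=1; commitIndex=0
Op 3: F2 acks idx 1 -> match: F0=0 F1=0 F2=1 F3=1; commitIndex=1
Op 4: append 1 -> log_len=2
Op 5: F1 acks idx 2 -> match: F0=0 F1=2 F2=1 F3=1; commitIndex=1
Op 6: F1 acks idx 1 -> match: F0=0 F1=2 F2=1 F3=1; commitIndex=1

Answer: 1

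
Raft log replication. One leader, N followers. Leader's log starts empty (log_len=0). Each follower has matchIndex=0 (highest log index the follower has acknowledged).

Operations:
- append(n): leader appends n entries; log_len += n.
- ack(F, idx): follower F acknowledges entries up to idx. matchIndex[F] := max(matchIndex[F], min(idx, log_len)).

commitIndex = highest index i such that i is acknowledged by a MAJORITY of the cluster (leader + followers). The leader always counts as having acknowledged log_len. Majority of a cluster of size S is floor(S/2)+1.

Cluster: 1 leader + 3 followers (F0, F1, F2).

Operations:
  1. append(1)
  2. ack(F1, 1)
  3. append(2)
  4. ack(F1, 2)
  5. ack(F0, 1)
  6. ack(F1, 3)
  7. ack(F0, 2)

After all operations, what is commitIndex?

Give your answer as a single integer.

Op 1: append 1 -> log_len=1
Op 2: F1 acks idx 1 -> match: F0=0 F1=1 F2=0; commitIndex=0
Op 3: append 2 -> log_len=3
Op 4: F1 acks idx 2 -> match: F0=0 F1=2 F2=0; commitIndex=0
Op 5: F0 acks idx 1 -> match: F0=1 F1=2 F2=0; commitIndex=1
Op 6: F1 acks idx 3 -> match: F0=1 F1=3 F2=0; commitIndex=1
Op 7: F0 acks idx 2 -> match: F0=2 F1=3 F2=0; commitIndex=2

Answer: 2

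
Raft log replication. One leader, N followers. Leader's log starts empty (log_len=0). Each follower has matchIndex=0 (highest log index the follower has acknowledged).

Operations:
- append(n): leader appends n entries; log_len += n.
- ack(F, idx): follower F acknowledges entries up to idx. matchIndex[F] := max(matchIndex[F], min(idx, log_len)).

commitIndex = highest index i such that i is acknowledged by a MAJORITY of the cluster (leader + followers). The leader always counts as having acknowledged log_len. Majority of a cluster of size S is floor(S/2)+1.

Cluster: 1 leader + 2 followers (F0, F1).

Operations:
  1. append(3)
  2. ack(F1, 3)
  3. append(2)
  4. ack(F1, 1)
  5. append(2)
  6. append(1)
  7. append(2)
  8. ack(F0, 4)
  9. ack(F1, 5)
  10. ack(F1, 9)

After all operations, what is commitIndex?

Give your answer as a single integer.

Answer: 9

Derivation:
Op 1: append 3 -> log_len=3
Op 2: F1 acks idx 3 -> match: F0=0 F1=3; commitIndex=3
Op 3: append 2 -> log_len=5
Op 4: F1 acks idx 1 -> match: F0=0 F1=3; commitIndex=3
Op 5: append 2 -> log_len=7
Op 6: append 1 -> log_len=8
Op 7: append 2 -> log_len=10
Op 8: F0 acks idx 4 -> match: F0=4 F1=3; commitIndex=4
Op 9: F1 acks idx 5 -> match: F0=4 F1=5; commitIndex=5
Op 10: F1 acks idx 9 -> match: F0=4 F1=9; commitIndex=9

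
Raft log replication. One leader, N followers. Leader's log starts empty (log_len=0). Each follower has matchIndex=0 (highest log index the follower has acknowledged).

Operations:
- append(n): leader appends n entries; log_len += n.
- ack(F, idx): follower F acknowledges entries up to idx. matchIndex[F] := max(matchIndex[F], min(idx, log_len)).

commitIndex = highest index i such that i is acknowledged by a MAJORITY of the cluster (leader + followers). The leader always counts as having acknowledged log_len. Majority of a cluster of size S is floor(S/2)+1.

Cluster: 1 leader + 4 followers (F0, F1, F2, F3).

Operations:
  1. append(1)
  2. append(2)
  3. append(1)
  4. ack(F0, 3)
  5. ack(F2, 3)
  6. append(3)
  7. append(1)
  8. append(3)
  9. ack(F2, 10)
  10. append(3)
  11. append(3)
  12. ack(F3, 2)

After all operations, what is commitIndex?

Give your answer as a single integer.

Answer: 3

Derivation:
Op 1: append 1 -> log_len=1
Op 2: append 2 -> log_len=3
Op 3: append 1 -> log_len=4
Op 4: F0 acks idx 3 -> match: F0=3 F1=0 F2=0 F3=0; commitIndex=0
Op 5: F2 acks idx 3 -> match: F0=3 F1=0 F2=3 F3=0; commitIndex=3
Op 6: append 3 -> log_len=7
Op 7: append 1 -> log_len=8
Op 8: append 3 -> log_len=11
Op 9: F2 acks idx 10 -> match: F0=3 F1=0 F2=10 F3=0; commitIndex=3
Op 10: append 3 -> log_len=14
Op 11: append 3 -> log_len=17
Op 12: F3 acks idx 2 -> match: F0=3 F1=0 F2=10 F3=2; commitIndex=3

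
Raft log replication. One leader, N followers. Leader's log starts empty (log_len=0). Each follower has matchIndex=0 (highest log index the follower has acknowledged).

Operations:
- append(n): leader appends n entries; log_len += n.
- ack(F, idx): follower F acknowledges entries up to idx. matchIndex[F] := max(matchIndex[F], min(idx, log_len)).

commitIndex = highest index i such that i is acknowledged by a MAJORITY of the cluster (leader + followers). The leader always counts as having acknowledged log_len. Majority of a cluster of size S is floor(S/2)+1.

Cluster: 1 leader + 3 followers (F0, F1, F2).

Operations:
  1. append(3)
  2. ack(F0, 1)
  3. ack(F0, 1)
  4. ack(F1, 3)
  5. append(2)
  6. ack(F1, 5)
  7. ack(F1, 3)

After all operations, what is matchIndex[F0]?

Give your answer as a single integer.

Answer: 1

Derivation:
Op 1: append 3 -> log_len=3
Op 2: F0 acks idx 1 -> match: F0=1 F1=0 F2=0; commitIndex=0
Op 3: F0 acks idx 1 -> match: F0=1 F1=0 F2=0; commitIndex=0
Op 4: F1 acks idx 3 -> match: F0=1 F1=3 F2=0; commitIndex=1
Op 5: append 2 -> log_len=5
Op 6: F1 acks idx 5 -> match: F0=1 F1=5 F2=0; commitIndex=1
Op 7: F1 acks idx 3 -> match: F0=1 F1=5 F2=0; commitIndex=1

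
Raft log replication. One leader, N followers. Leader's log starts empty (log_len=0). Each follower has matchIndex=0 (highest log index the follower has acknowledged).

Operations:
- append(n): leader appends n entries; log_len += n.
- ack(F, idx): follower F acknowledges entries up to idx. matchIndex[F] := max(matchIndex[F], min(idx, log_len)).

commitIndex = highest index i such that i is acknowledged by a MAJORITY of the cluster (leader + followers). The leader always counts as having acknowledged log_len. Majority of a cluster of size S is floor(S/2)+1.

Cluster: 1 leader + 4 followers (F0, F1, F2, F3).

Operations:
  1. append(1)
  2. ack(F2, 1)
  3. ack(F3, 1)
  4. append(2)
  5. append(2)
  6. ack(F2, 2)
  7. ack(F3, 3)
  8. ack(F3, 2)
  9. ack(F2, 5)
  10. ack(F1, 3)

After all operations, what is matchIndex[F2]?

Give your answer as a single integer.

Op 1: append 1 -> log_len=1
Op 2: F2 acks idx 1 -> match: F0=0 F1=0 F2=1 F3=0; commitIndex=0
Op 3: F3 acks idx 1 -> match: F0=0 F1=0 F2=1 F3=1; commitIndex=1
Op 4: append 2 -> log_len=3
Op 5: append 2 -> log_len=5
Op 6: F2 acks idx 2 -> match: F0=0 F1=0 F2=2 F3=1; commitIndex=1
Op 7: F3 acks idx 3 -> match: F0=0 F1=0 F2=2 F3=3; commitIndex=2
Op 8: F3 acks idx 2 -> match: F0=0 F1=0 F2=2 F3=3; commitIndex=2
Op 9: F2 acks idx 5 -> match: F0=0 F1=0 F2=5 F3=3; commitIndex=3
Op 10: F1 acks idx 3 -> match: F0=0 F1=3 F2=5 F3=3; commitIndex=3

Answer: 5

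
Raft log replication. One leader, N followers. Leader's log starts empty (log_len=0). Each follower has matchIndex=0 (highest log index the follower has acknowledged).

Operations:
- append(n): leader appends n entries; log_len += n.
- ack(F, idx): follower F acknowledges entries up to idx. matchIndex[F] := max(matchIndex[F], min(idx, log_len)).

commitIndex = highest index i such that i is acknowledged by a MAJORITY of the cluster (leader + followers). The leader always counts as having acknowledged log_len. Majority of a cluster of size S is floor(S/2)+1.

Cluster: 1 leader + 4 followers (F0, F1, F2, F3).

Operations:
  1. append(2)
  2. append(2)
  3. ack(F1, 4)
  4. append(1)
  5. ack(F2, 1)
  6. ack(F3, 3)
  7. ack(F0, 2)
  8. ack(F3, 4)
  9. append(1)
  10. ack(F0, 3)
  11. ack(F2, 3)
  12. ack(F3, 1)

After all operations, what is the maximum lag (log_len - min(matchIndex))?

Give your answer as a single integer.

Op 1: append 2 -> log_len=2
Op 2: append 2 -> log_len=4
Op 3: F1 acks idx 4 -> match: F0=0 F1=4 F2=0 F3=0; commitIndex=0
Op 4: append 1 -> log_len=5
Op 5: F2 acks idx 1 -> match: F0=0 F1=4 F2=1 F3=0; commitIndex=1
Op 6: F3 acks idx 3 -> match: F0=0 F1=4 F2=1 F3=3; commitIndex=3
Op 7: F0 acks idx 2 -> match: F0=2 F1=4 F2=1 F3=3; commitIndex=3
Op 8: F3 acks idx 4 -> match: F0=2 F1=4 F2=1 F3=4; commitIndex=4
Op 9: append 1 -> log_len=6
Op 10: F0 acks idx 3 -> match: F0=3 F1=4 F2=1 F3=4; commitIndex=4
Op 11: F2 acks idx 3 -> match: F0=3 F1=4 F2=3 F3=4; commitIndex=4
Op 12: F3 acks idx 1 -> match: F0=3 F1=4 F2=3 F3=4; commitIndex=4

Answer: 3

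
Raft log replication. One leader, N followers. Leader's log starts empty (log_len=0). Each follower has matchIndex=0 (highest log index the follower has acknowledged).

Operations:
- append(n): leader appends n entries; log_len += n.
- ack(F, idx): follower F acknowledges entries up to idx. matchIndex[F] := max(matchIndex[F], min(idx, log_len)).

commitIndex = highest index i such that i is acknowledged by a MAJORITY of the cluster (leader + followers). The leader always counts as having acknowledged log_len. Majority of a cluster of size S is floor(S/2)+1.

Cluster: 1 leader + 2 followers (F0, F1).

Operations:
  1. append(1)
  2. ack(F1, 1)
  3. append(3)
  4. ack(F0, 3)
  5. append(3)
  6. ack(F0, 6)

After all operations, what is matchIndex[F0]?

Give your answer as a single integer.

Op 1: append 1 -> log_len=1
Op 2: F1 acks idx 1 -> match: F0=0 F1=1; commitIndex=1
Op 3: append 3 -> log_len=4
Op 4: F0 acks idx 3 -> match: F0=3 F1=1; commitIndex=3
Op 5: append 3 -> log_len=7
Op 6: F0 acks idx 6 -> match: F0=6 F1=1; commitIndex=6

Answer: 6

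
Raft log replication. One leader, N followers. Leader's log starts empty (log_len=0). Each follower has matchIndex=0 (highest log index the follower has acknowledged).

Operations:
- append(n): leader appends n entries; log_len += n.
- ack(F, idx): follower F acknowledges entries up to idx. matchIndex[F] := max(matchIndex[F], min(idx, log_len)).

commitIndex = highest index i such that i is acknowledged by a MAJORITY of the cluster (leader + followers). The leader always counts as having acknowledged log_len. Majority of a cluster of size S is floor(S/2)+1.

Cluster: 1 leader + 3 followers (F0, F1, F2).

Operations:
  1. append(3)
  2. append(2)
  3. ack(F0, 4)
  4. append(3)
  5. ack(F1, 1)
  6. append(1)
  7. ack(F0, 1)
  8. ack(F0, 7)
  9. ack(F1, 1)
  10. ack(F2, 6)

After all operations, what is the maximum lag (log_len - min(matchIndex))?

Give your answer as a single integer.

Answer: 8

Derivation:
Op 1: append 3 -> log_len=3
Op 2: append 2 -> log_len=5
Op 3: F0 acks idx 4 -> match: F0=4 F1=0 F2=0; commitIndex=0
Op 4: append 3 -> log_len=8
Op 5: F1 acks idx 1 -> match: F0=4 F1=1 F2=0; commitIndex=1
Op 6: append 1 -> log_len=9
Op 7: F0 acks idx 1 -> match: F0=4 F1=1 F2=0; commitIndex=1
Op 8: F0 acks idx 7 -> match: F0=7 F1=1 F2=0; commitIndex=1
Op 9: F1 acks idx 1 -> match: F0=7 F1=1 F2=0; commitIndex=1
Op 10: F2 acks idx 6 -> match: F0=7 F1=1 F2=6; commitIndex=6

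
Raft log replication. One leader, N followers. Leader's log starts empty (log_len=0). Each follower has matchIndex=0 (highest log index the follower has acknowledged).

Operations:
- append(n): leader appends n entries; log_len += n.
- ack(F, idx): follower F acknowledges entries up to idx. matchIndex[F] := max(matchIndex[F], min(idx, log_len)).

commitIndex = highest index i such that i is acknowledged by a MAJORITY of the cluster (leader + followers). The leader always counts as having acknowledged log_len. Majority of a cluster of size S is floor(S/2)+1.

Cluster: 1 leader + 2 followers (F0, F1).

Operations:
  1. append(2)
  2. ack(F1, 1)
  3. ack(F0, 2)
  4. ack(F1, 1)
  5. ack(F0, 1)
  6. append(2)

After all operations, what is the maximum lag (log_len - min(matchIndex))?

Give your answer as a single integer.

Answer: 3

Derivation:
Op 1: append 2 -> log_len=2
Op 2: F1 acks idx 1 -> match: F0=0 F1=1; commitIndex=1
Op 3: F0 acks idx 2 -> match: F0=2 F1=1; commitIndex=2
Op 4: F1 acks idx 1 -> match: F0=2 F1=1; commitIndex=2
Op 5: F0 acks idx 1 -> match: F0=2 F1=1; commitIndex=2
Op 6: append 2 -> log_len=4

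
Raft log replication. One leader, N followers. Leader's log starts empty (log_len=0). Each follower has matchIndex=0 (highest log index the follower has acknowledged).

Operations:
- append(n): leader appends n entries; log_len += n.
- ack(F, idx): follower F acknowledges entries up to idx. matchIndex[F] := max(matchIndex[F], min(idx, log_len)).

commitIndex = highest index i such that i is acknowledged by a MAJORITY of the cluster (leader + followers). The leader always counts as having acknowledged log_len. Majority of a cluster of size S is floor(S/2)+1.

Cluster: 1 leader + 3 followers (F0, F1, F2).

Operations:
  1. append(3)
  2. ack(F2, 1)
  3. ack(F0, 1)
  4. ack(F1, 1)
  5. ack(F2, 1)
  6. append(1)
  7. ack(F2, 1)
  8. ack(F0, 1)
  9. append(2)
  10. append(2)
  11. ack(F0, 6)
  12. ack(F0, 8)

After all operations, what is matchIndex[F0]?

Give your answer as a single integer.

Op 1: append 3 -> log_len=3
Op 2: F2 acks idx 1 -> match: F0=0 F1=0 F2=1; commitIndex=0
Op 3: F0 acks idx 1 -> match: F0=1 F1=0 F2=1; commitIndex=1
Op 4: F1 acks idx 1 -> match: F0=1 F1=1 F2=1; commitIndex=1
Op 5: F2 acks idx 1 -> match: F0=1 F1=1 F2=1; commitIndex=1
Op 6: append 1 -> log_len=4
Op 7: F2 acks idx 1 -> match: F0=1 F1=1 F2=1; commitIndex=1
Op 8: F0 acks idx 1 -> match: F0=1 F1=1 F2=1; commitIndex=1
Op 9: append 2 -> log_len=6
Op 10: append 2 -> log_len=8
Op 11: F0 acks idx 6 -> match: F0=6 F1=1 F2=1; commitIndex=1
Op 12: F0 acks idx 8 -> match: F0=8 F1=1 F2=1; commitIndex=1

Answer: 8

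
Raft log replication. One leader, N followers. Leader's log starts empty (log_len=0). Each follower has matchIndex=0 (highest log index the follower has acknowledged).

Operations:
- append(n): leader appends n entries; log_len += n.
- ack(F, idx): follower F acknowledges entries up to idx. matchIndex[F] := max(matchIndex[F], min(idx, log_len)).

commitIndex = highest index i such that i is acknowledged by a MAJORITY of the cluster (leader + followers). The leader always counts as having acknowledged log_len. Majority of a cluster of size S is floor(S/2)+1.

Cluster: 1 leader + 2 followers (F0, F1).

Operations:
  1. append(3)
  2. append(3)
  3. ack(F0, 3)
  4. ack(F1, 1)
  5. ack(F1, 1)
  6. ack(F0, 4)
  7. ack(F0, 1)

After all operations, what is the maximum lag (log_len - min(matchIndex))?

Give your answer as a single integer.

Answer: 5

Derivation:
Op 1: append 3 -> log_len=3
Op 2: append 3 -> log_len=6
Op 3: F0 acks idx 3 -> match: F0=3 F1=0; commitIndex=3
Op 4: F1 acks idx 1 -> match: F0=3 F1=1; commitIndex=3
Op 5: F1 acks idx 1 -> match: F0=3 F1=1; commitIndex=3
Op 6: F0 acks idx 4 -> match: F0=4 F1=1; commitIndex=4
Op 7: F0 acks idx 1 -> match: F0=4 F1=1; commitIndex=4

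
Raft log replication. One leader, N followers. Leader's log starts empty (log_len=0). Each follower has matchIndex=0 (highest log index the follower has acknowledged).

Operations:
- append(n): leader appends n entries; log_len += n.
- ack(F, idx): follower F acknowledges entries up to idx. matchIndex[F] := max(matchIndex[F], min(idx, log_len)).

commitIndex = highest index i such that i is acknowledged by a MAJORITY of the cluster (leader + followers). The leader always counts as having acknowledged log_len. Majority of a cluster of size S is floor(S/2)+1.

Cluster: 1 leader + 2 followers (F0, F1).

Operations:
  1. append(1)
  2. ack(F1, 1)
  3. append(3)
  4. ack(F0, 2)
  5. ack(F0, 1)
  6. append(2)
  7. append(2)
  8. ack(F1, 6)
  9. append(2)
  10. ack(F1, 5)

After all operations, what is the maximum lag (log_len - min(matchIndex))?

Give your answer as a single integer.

Answer: 8

Derivation:
Op 1: append 1 -> log_len=1
Op 2: F1 acks idx 1 -> match: F0=0 F1=1; commitIndex=1
Op 3: append 3 -> log_len=4
Op 4: F0 acks idx 2 -> match: F0=2 F1=1; commitIndex=2
Op 5: F0 acks idx 1 -> match: F0=2 F1=1; commitIndex=2
Op 6: append 2 -> log_len=6
Op 7: append 2 -> log_len=8
Op 8: F1 acks idx 6 -> match: F0=2 F1=6; commitIndex=6
Op 9: append 2 -> log_len=10
Op 10: F1 acks idx 5 -> match: F0=2 F1=6; commitIndex=6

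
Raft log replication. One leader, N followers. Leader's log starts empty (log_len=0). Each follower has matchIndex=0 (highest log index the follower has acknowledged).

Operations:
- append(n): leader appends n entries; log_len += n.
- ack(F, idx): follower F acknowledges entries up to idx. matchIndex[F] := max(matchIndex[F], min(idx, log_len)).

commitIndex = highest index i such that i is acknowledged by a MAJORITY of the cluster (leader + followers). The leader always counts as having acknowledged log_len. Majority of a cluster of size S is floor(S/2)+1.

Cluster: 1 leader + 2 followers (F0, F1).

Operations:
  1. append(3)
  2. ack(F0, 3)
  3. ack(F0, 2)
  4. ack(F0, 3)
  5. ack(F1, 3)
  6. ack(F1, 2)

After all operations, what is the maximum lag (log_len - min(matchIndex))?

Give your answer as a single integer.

Op 1: append 3 -> log_len=3
Op 2: F0 acks idx 3 -> match: F0=3 F1=0; commitIndex=3
Op 3: F0 acks idx 2 -> match: F0=3 F1=0; commitIndex=3
Op 4: F0 acks idx 3 -> match: F0=3 F1=0; commitIndex=3
Op 5: F1 acks idx 3 -> match: F0=3 F1=3; commitIndex=3
Op 6: F1 acks idx 2 -> match: F0=3 F1=3; commitIndex=3

Answer: 0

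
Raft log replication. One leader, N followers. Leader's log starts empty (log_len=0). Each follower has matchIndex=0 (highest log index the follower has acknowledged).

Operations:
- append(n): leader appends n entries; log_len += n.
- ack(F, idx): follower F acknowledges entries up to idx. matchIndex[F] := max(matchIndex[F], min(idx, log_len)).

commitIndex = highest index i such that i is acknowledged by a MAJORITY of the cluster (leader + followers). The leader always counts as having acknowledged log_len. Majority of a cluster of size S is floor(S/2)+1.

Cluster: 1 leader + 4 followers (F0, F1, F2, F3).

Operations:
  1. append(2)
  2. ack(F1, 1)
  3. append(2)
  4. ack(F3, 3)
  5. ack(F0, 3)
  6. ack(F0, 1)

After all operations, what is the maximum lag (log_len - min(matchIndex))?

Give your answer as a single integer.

Op 1: append 2 -> log_len=2
Op 2: F1 acks idx 1 -> match: F0=0 F1=1 F2=0 F3=0; commitIndex=0
Op 3: append 2 -> log_len=4
Op 4: F3 acks idx 3 -> match: F0=0 F1=1 F2=0 F3=3; commitIndex=1
Op 5: F0 acks idx 3 -> match: F0=3 F1=1 F2=0 F3=3; commitIndex=3
Op 6: F0 acks idx 1 -> match: F0=3 F1=1 F2=0 F3=3; commitIndex=3

Answer: 4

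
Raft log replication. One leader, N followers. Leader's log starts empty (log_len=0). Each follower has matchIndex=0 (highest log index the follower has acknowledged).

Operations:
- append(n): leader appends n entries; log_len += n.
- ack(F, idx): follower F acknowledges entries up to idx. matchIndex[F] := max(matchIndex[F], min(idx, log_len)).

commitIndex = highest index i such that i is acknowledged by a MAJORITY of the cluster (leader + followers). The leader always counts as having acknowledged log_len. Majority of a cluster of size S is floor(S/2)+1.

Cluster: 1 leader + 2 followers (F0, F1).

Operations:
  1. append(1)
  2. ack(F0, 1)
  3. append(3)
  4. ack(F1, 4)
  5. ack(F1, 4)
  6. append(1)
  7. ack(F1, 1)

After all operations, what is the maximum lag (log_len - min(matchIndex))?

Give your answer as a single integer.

Op 1: append 1 -> log_len=1
Op 2: F0 acks idx 1 -> match: F0=1 F1=0; commitIndex=1
Op 3: append 3 -> log_len=4
Op 4: F1 acks idx 4 -> match: F0=1 F1=4; commitIndex=4
Op 5: F1 acks idx 4 -> match: F0=1 F1=4; commitIndex=4
Op 6: append 1 -> log_len=5
Op 7: F1 acks idx 1 -> match: F0=1 F1=4; commitIndex=4

Answer: 4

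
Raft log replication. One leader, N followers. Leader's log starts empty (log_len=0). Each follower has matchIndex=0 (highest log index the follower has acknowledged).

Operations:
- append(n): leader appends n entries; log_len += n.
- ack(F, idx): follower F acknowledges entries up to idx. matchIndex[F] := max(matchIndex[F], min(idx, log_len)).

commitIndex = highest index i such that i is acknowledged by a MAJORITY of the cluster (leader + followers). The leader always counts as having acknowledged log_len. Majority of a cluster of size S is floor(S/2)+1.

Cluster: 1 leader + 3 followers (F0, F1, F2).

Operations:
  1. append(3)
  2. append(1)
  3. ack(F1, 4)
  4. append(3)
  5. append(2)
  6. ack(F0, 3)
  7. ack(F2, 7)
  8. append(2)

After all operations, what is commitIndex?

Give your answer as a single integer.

Answer: 4

Derivation:
Op 1: append 3 -> log_len=3
Op 2: append 1 -> log_len=4
Op 3: F1 acks idx 4 -> match: F0=0 F1=4 F2=0; commitIndex=0
Op 4: append 3 -> log_len=7
Op 5: append 2 -> log_len=9
Op 6: F0 acks idx 3 -> match: F0=3 F1=4 F2=0; commitIndex=3
Op 7: F2 acks idx 7 -> match: F0=3 F1=4 F2=7; commitIndex=4
Op 8: append 2 -> log_len=11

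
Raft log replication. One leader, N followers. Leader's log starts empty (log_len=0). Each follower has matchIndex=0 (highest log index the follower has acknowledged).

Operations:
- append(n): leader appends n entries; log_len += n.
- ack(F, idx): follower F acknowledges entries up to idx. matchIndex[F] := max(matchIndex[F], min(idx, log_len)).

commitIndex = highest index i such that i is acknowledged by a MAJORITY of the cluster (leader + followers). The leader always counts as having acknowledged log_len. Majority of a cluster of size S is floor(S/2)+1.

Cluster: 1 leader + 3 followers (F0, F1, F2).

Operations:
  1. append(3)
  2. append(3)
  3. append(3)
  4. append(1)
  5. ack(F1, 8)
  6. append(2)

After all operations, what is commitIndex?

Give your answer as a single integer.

Answer: 0

Derivation:
Op 1: append 3 -> log_len=3
Op 2: append 3 -> log_len=6
Op 3: append 3 -> log_len=9
Op 4: append 1 -> log_len=10
Op 5: F1 acks idx 8 -> match: F0=0 F1=8 F2=0; commitIndex=0
Op 6: append 2 -> log_len=12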